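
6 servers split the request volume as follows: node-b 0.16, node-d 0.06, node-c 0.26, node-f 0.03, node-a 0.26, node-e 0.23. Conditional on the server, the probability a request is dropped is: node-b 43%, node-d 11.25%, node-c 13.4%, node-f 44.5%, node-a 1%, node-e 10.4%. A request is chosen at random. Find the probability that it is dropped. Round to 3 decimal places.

0.150

Prior × likelihood for each hypothesis:
  node-b: 0.16 × 0.43 = 0.0688
  node-d: 0.06 × 0.1125 = 0.00675
  node-c: 0.26 × 0.134 = 0.03484
  node-f: 0.03 × 0.445 = 0.01335
  node-a: 0.26 × 0.01 = 0.0026
  node-e: 0.23 × 0.104 = 0.02392
P(dropped) = 0.0688 + 0.00675 + 0.03484 + 0.01335 + 0.0026 + 0.02392 = 0.15026 → 0.150.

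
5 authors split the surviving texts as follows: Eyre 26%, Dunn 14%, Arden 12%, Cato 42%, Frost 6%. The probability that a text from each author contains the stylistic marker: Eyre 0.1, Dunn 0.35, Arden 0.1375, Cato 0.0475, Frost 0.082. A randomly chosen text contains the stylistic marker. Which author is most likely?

By Bayes' rule, posterior ∝ prior × likelihood:
  Eyre: 0.26 × 0.1 = 0.026
  Dunn: 0.14 × 0.35 = 0.049
  Arden: 0.12 × 0.1375 = 0.0165
  Cato: 0.42 × 0.0475 = 0.01995
  Frost: 0.06 × 0.082 = 0.00492
Total = 0.11637.
Largest term belongs to Dunn, so Dunn is most probable.

Dunn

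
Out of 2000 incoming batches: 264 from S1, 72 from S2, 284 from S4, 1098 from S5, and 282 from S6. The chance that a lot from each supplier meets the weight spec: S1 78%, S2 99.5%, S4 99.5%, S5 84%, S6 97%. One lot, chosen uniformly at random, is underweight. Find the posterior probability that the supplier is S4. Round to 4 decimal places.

0.0058

Taking complements, P(underweight | each) = S1 0.22, S2 0.005, S4 0.005, S5 0.16, S6 0.03.
Unnormalized posteriors (prior × likelihood):
  S1: 0.132 × 0.22 = 0.02904
  S2: 0.036 × 0.005 = 0.00018
  S4: 0.142 × 0.005 = 0.00071
  S5: 0.549 × 0.16 = 0.08784
  S6: 0.141 × 0.03 = 0.00423
Total = 0.122.
P(S4 | evidence) = 0.00071 / 0.122 ≈ 0.0058.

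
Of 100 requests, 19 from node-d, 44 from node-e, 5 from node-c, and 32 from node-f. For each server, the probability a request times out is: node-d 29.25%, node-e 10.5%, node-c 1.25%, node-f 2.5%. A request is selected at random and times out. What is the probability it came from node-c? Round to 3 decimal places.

Unnormalized posteriors (prior × likelihood):
  node-d: 0.19 × 0.2925 = 0.055575
  node-e: 0.44 × 0.105 = 0.0462
  node-c: 0.05 × 0.0125 = 0.000625
  node-f: 0.32 × 0.025 = 0.008
Sum = 0.1104.
P(node-c | evidence) = 0.000625 / 0.1104 ≈ 0.006.

0.006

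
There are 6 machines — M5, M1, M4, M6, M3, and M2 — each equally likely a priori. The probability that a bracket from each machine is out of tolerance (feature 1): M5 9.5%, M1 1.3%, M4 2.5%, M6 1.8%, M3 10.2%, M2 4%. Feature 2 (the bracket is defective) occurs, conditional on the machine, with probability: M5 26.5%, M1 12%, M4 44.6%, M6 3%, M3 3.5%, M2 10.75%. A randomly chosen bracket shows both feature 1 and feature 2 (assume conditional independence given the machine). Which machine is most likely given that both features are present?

M5

Since the prior is uniform, the posterior is proportional to the likelihood:
  M5: 0.095 × 0.265 = 0.025175
  M1: 0.013 × 0.12 = 0.00156
  M4: 0.025 × 0.446 = 0.01115
  M6: 0.018 × 0.03 = 0.00054
  M3: 0.102 × 0.035 = 0.00357
  M2: 0.04 × 0.1075 = 0.0043
Sum = 0.046295.
Largest term belongs to M5, so M5 is most probable.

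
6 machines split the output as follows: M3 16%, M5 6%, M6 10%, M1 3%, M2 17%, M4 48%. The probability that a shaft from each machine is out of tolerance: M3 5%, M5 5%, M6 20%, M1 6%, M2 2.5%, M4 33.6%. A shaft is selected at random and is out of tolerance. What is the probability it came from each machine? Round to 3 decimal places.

Compute prior × likelihood for every hypothesis:
  M3: 0.16 × 0.05 = 0.008
  M5: 0.06 × 0.05 = 0.003
  M6: 0.1 × 0.2 = 0.02
  M1: 0.03 × 0.06 = 0.0018
  M2: 0.17 × 0.025 = 0.00425
  M4: 0.48 × 0.336 = 0.16128
Total = 0.19833.
P(M3 | oversize) = 0.008/0.19833 ≈ 0.040
P(M5 | oversize) = 0.003/0.19833 ≈ 0.015
P(M6 | oversize) = 0.02/0.19833 ≈ 0.101
P(M1 | oversize) = 0.0018/0.19833 ≈ 0.009
P(M2 | oversize) = 0.00425/0.19833 ≈ 0.021
P(M4 | oversize) = 0.16128/0.19833 ≈ 0.813
(Check: 0.040+0.015+0.101+0.009+0.021+0.813 = 0.999.)

M3 0.040, M5 0.015, M6 0.101, M1 0.009, M2 0.021, M4 0.813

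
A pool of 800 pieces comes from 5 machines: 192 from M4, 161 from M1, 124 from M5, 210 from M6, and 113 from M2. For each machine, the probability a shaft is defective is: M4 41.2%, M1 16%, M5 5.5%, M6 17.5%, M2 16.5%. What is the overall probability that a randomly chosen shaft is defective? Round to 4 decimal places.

0.2088

Unnormalized posteriors (prior × likelihood):
  M4: 0.24 × 0.412 = 0.09888
  M1: 0.20125 × 0.16 = 0.0322
  M5: 0.155 × 0.055 = 0.008525
  M6: 0.2625 × 0.175 = 0.0459375
  M2: 0.14125 × 0.165 = 0.02330625
P(defective) = 0.09888 + 0.0322 + 0.008525 + 0.0459375 + 0.02330625 = 0.20884875 → 0.2088.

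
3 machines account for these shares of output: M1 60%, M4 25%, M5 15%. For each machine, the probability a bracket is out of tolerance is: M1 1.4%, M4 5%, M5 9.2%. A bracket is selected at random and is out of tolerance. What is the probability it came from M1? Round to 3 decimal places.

Unnormalized posteriors (prior × likelihood):
  M1: 0.6 × 0.014 = 0.0084
  M4: 0.25 × 0.05 = 0.0125
  M5: 0.15 × 0.092 = 0.0138
Total = 0.0347.
P(M1 | evidence) = 0.0084 / 0.0347 ≈ 0.242.

0.242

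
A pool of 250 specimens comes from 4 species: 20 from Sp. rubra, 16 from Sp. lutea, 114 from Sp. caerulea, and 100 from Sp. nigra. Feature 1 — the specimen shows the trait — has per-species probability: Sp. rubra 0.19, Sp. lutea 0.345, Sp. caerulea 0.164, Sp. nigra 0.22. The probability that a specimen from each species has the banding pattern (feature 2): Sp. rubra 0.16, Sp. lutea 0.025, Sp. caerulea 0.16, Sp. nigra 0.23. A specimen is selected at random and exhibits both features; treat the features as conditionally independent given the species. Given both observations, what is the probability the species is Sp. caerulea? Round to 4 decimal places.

Compute prior × likelihood for every hypothesis:
  Sp. rubra: 0.08 × 0.19 × 0.16 = 0.002432
  Sp. lutea: 0.064 × 0.345 × 0.025 = 0.000552
  Sp. caerulea: 0.456 × 0.164 × 0.16 = 0.01196544
  Sp. nigra: 0.4 × 0.22 × 0.23 = 0.02024
Sum = 0.03518944.
P(Sp. caerulea | evidence) = 0.01196544 / 0.03518944 ≈ 0.3400.

0.3400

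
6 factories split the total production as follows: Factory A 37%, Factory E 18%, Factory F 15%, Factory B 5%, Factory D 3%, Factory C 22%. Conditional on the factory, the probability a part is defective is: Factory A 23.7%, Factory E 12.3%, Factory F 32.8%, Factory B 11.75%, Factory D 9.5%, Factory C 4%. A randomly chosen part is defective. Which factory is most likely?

Unnormalized posteriors (prior × likelihood):
  Factory A: 0.37 × 0.237 = 0.08769
  Factory E: 0.18 × 0.123 = 0.02214
  Factory F: 0.15 × 0.328 = 0.0492
  Factory B: 0.05 × 0.1175 = 0.005875
  Factory D: 0.03 × 0.095 = 0.00285
  Factory C: 0.22 × 0.04 = 0.0088
Normalizing constant = 0.176555.
Largest term belongs to Factory A, so Factory A is most probable.

Factory A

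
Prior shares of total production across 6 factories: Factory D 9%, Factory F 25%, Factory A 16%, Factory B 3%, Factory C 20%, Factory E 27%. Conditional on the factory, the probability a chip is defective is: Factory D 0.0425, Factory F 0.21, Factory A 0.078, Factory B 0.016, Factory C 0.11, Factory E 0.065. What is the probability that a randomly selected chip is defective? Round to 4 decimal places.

Prior × likelihood for each hypothesis:
  Factory D: 0.09 × 0.0425 = 0.003825
  Factory F: 0.25 × 0.21 = 0.0525
  Factory A: 0.16 × 0.078 = 0.01248
  Factory B: 0.03 × 0.016 = 0.00048
  Factory C: 0.2 × 0.11 = 0.022
  Factory E: 0.27 × 0.065 = 0.01755
P(defective) = 0.003825 + 0.0525 + 0.01248 + 0.00048 + 0.022 + 0.01755 = 0.108835 → 0.1088.

0.1088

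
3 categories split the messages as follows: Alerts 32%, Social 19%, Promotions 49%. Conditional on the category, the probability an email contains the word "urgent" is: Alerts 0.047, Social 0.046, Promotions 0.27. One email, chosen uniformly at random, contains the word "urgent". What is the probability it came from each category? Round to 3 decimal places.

By Bayes' rule, posterior ∝ prior × likelihood:
  Alerts: 0.32 × 0.047 = 0.01504
  Social: 0.19 × 0.046 = 0.00874
  Promotions: 0.49 × 0.27 = 0.1323
Sum = 0.15608.
P(Alerts | urgent-flag) = 0.01504/0.15608 ≈ 0.096
P(Social | urgent-flag) = 0.00874/0.15608 ≈ 0.056
P(Promotions | urgent-flag) = 0.1323/0.15608 ≈ 0.848

Alerts 0.096, Social 0.056, Promotions 0.848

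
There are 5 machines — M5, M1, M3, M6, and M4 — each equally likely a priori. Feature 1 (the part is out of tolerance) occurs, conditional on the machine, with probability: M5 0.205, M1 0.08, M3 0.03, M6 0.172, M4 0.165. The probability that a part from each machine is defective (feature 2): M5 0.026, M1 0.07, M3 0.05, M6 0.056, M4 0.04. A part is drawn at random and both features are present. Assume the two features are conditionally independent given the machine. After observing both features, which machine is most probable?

Since the prior is uniform, the posterior is proportional to the likelihood:
  M5: 0.205 × 0.026 = 0.00533
  M1: 0.08 × 0.07 = 0.0056
  M3: 0.03 × 0.05 = 0.0015
  M6: 0.172 × 0.056 = 0.009632
  M4: 0.165 × 0.04 = 0.0066
Normalizing constant = 0.028662.
Largest term belongs to M6, so M6 is most probable.

M6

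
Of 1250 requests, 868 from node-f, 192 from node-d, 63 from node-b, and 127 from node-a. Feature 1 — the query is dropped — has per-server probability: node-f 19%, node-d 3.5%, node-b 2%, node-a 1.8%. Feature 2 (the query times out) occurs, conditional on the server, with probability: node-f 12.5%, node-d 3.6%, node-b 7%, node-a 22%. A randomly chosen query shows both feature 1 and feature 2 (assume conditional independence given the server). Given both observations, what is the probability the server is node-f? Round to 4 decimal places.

Compute prior × likelihood for every hypothesis:
  node-f: 0.6944 × 0.19 × 0.125 = 0.016492
  node-d: 0.1536 × 0.035 × 0.036 = 0.000193536
  node-b: 0.0504 × 0.02 × 0.07 = 0.00007056
  node-a: 0.1016 × 0.018 × 0.22 = 0.000402336
Total = 0.017158432.
P(node-f | evidence) = 0.016492 / 0.017158432 ≈ 0.9612.

0.9612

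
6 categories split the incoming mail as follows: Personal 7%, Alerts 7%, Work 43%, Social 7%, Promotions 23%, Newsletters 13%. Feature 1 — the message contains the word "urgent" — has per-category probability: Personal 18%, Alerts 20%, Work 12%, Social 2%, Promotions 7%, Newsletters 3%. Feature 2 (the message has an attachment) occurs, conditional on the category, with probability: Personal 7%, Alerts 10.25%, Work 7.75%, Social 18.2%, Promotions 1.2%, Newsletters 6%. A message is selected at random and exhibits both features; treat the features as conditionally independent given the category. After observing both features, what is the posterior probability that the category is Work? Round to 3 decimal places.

0.571

By Bayes' rule, posterior ∝ prior × likelihood:
  Personal: 0.07 × 0.18 × 0.07 = 0.000882
  Alerts: 0.07 × 0.2 × 0.1025 = 0.001435
  Work: 0.43 × 0.12 × 0.0775 = 0.003999
  Social: 0.07 × 0.02 × 0.182 = 0.0002548
  Promotions: 0.23 × 0.07 × 0.012 = 0.0001932
  Newsletters: 0.13 × 0.03 × 0.06 = 0.000234
Total = 0.006998.
P(Work | evidence) = 0.003999 / 0.006998 ≈ 0.571.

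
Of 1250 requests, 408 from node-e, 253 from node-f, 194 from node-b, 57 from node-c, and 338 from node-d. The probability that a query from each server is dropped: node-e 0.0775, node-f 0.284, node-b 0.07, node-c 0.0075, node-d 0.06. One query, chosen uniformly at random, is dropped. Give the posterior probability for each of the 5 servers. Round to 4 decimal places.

By Bayes' rule, posterior ∝ prior × likelihood:
  node-e: 0.3264 × 0.0775 = 0.025296
  node-f: 0.2024 × 0.284 = 0.0574816
  node-b: 0.1552 × 0.07 = 0.010864
  node-c: 0.0456 × 0.0075 = 0.000342
  node-d: 0.2704 × 0.06 = 0.016224
Total = 0.1102076.
P(node-e | dropped) = 0.025296/0.1102076 ≈ 0.2295
P(node-f | dropped) = 0.0574816/0.1102076 ≈ 0.5216
P(node-b | dropped) = 0.010864/0.1102076 ≈ 0.0986
P(node-c | dropped) = 0.000342/0.1102076 ≈ 0.0031
P(node-d | dropped) = 0.016224/0.1102076 ≈ 0.1472

node-e 0.2295, node-f 0.5216, node-b 0.0986, node-c 0.0031, node-d 0.1472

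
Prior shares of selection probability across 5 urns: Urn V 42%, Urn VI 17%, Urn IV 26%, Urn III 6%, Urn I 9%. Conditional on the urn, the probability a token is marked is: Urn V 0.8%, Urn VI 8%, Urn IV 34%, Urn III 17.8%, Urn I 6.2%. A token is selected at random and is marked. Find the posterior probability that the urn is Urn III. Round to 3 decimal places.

0.088

Prior × likelihood for each hypothesis:
  Urn V: 0.42 × 0.008 = 0.00336
  Urn VI: 0.17 × 0.08 = 0.0136
  Urn IV: 0.26 × 0.34 = 0.0884
  Urn III: 0.06 × 0.178 = 0.01068
  Urn I: 0.09 × 0.062 = 0.00558
Normalizing constant = 0.12162.
P(Urn III | evidence) = 0.01068 / 0.12162 ≈ 0.088.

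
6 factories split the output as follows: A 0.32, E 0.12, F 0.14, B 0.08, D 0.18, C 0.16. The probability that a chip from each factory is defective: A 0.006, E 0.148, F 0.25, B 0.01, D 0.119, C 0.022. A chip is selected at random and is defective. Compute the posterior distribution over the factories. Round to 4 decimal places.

A 0.0239, E 0.2208, F 0.4352, B 0.0099, D 0.2664, C 0.0438

By Bayes' rule, posterior ∝ prior × likelihood:
  A: 0.32 × 0.006 = 0.00192
  E: 0.12 × 0.148 = 0.01776
  F: 0.14 × 0.25 = 0.035
  B: 0.08 × 0.01 = 0.0008
  D: 0.18 × 0.119 = 0.02142
  C: 0.16 × 0.022 = 0.00352
Normalizing constant = 0.08042.
P(A | defective) = 0.00192/0.08042 ≈ 0.0239
P(E | defective) = 0.01776/0.08042 ≈ 0.2208
P(F | defective) = 0.035/0.08042 ≈ 0.4352
P(B | defective) = 0.0008/0.08042 ≈ 0.0099
P(D | defective) = 0.02142/0.08042 ≈ 0.2664
P(C | defective) = 0.00352/0.08042 ≈ 0.0438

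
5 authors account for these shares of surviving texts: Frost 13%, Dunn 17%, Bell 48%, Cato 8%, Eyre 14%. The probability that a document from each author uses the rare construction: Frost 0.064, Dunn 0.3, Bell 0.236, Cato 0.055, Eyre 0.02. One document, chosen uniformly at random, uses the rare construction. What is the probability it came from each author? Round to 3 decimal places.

Frost 0.046, Dunn 0.284, Bell 0.630, Cato 0.024, Eyre 0.016

Prior × likelihood for each hypothesis:
  Frost: 0.13 × 0.064 = 0.00832
  Dunn: 0.17 × 0.3 = 0.051
  Bell: 0.48 × 0.236 = 0.11328
  Cato: 0.08 × 0.055 = 0.0044
  Eyre: 0.14 × 0.02 = 0.0028
Sum = 0.1798.
P(Frost | rare-form) = 0.00832/0.1798 ≈ 0.046
P(Dunn | rare-form) = 0.051/0.1798 ≈ 0.284
P(Bell | rare-form) = 0.11328/0.1798 ≈ 0.630
P(Cato | rare-form) = 0.0044/0.1798 ≈ 0.024
P(Eyre | rare-form) = 0.0028/0.1798 ≈ 0.016
(Check: 0.046+0.284+0.630+0.024+0.016 = 1.000.)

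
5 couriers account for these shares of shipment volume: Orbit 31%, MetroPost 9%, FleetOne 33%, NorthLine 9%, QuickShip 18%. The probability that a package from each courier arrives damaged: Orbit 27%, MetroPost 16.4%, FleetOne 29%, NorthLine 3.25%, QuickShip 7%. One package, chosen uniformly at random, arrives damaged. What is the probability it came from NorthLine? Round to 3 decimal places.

Compute prior × likelihood for every hypothesis:
  Orbit: 0.31 × 0.27 = 0.0837
  MetroPost: 0.09 × 0.164 = 0.01476
  FleetOne: 0.33 × 0.29 = 0.0957
  NorthLine: 0.09 × 0.0325 = 0.002925
  QuickShip: 0.18 × 0.07 = 0.0126
Sum = 0.209685.
P(NorthLine | evidence) = 0.002925 / 0.209685 ≈ 0.014.

0.014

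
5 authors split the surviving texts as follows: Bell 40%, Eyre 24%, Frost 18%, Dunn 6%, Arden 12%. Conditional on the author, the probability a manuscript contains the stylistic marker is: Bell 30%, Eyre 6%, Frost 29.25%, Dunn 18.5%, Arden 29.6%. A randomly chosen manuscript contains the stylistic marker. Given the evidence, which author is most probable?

Bell

Compute prior × likelihood for every hypothesis:
  Bell: 0.4 × 0.3 = 0.12
  Eyre: 0.24 × 0.06 = 0.0144
  Frost: 0.18 × 0.2925 = 0.05265
  Dunn: 0.06 × 0.185 = 0.0111
  Arden: 0.12 × 0.296 = 0.03552
Sum = 0.23367.
Largest term belongs to Bell, so Bell is most probable.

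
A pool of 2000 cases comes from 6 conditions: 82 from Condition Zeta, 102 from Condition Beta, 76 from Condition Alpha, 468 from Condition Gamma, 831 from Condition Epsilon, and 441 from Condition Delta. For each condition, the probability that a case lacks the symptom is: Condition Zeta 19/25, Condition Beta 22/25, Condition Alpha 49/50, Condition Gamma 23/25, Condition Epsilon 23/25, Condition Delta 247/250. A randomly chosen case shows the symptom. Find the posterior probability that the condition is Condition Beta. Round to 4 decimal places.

Taking complements, P(symptomatic | each) = Condition Zeta 0.24, Condition Beta 0.12, Condition Alpha 0.02, Condition Gamma 0.08, Condition Epsilon 0.08, Condition Delta 0.012.
Unnormalized posteriors (prior × likelihood):
  Condition Zeta: 0.041 × 0.24 = 0.00984
  Condition Beta: 0.051 × 0.12 = 0.00612
  Condition Alpha: 0.038 × 0.02 = 0.00076
  Condition Gamma: 0.234 × 0.08 = 0.01872
  Condition Epsilon: 0.4155 × 0.08 = 0.03324
  Condition Delta: 0.2205 × 0.012 = 0.002646
Normalizing constant = 0.071326.
P(Condition Beta | evidence) = 0.00612 / 0.071326 ≈ 0.0858.

0.0858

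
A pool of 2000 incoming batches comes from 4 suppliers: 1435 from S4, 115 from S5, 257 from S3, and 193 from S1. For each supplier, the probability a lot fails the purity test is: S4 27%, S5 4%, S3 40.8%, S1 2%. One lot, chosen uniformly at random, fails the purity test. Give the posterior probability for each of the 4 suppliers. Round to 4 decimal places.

Unnormalized posteriors (prior × likelihood):
  S4: 0.7175 × 0.27 = 0.193725
  S5: 0.0575 × 0.04 = 0.0023
  S3: 0.1285 × 0.408 = 0.052428
  S1: 0.0965 × 0.02 = 0.00193
Sum = 0.250383.
P(S4 | off-spec) = 0.193725/0.250383 ≈ 0.7737
P(S5 | off-spec) = 0.0023/0.250383 ≈ 0.0092
P(S3 | off-spec) = 0.052428/0.250383 ≈ 0.2094
P(S1 | off-spec) = 0.00193/0.250383 ≈ 0.0077

S4 0.7737, S5 0.0092, S3 0.2094, S1 0.0077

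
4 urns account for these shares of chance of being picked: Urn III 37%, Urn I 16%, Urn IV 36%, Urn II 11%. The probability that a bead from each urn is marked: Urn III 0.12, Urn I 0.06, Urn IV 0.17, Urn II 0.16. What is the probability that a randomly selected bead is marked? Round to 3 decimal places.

0.133

Compute prior × likelihood for every hypothesis:
  Urn III: 0.37 × 0.12 = 0.0444
  Urn I: 0.16 × 0.06 = 0.0096
  Urn IV: 0.36 × 0.17 = 0.0612
  Urn II: 0.11 × 0.16 = 0.0176
P(marked) = 0.0444 + 0.0096 + 0.0612 + 0.0176 = 0.1328 → 0.133.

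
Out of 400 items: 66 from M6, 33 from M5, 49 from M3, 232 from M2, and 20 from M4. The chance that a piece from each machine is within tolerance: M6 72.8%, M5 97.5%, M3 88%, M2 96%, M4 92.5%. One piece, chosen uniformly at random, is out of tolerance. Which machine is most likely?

Taking complements, P(oversize | each) = M6 0.272, M5 0.025, M3 0.12, M2 0.04, M4 0.075.
Prior × likelihood for each hypothesis:
  M6: 0.165 × 0.272 = 0.04488
  M5: 0.0825 × 0.025 = 0.0020625
  M3: 0.1225 × 0.12 = 0.0147
  M2: 0.58 × 0.04 = 0.0232
  M4: 0.05 × 0.075 = 0.00375
Normalizing constant = 0.0885925.
Largest term belongs to M6, so M6 is most probable.

M6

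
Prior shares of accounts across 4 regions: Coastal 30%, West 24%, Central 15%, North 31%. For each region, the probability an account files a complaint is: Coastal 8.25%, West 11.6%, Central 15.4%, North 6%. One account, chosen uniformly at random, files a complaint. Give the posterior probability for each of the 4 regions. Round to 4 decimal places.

Coastal 0.2625, West 0.2953, Central 0.2450, North 0.1973

By Bayes' rule, posterior ∝ prior × likelihood:
  Coastal: 0.3 × 0.0825 = 0.02475
  West: 0.24 × 0.116 = 0.02784
  Central: 0.15 × 0.154 = 0.0231
  North: 0.31 × 0.06 = 0.0186
Normalizing constant = 0.09429.
P(Coastal | complaint) = 0.02475/0.09429 ≈ 0.2625
P(West | complaint) = 0.02784/0.09429 ≈ 0.2953
P(Central | complaint) = 0.0231/0.09429 ≈ 0.2450
P(North | complaint) = 0.0186/0.09429 ≈ 0.1973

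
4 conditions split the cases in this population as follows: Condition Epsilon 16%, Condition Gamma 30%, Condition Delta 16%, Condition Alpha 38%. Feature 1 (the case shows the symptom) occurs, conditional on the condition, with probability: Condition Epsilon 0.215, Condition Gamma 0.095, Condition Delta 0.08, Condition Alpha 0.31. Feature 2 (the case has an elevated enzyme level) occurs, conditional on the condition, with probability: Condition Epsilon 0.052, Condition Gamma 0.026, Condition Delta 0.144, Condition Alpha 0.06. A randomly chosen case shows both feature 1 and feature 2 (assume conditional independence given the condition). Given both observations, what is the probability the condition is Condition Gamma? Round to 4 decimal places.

Unnormalized posteriors (prior × likelihood):
  Condition Epsilon: 0.16 × 0.215 × 0.052 = 0.0017888
  Condition Gamma: 0.3 × 0.095 × 0.026 = 0.000741
  Condition Delta: 0.16 × 0.08 × 0.144 = 0.0018432
  Condition Alpha: 0.38 × 0.31 × 0.06 = 0.007068
Normalizing constant = 0.011441.
P(Condition Gamma | evidence) = 0.000741 / 0.011441 ≈ 0.0648.

0.0648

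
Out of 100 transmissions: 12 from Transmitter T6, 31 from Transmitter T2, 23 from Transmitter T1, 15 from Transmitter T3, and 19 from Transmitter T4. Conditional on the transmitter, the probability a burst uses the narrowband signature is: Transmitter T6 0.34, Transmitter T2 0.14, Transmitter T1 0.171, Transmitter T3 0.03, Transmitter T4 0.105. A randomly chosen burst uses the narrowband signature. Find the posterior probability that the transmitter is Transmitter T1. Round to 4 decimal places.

0.2658

Prior × likelihood for each hypothesis:
  Transmitter T6: 0.12 × 0.34 = 0.0408
  Transmitter T2: 0.31 × 0.14 = 0.0434
  Transmitter T1: 0.23 × 0.171 = 0.03933
  Transmitter T3: 0.15 × 0.03 = 0.0045
  Transmitter T4: 0.19 × 0.105 = 0.01995
Sum = 0.14798.
P(Transmitter T1 | evidence) = 0.03933 / 0.14798 ≈ 0.2658.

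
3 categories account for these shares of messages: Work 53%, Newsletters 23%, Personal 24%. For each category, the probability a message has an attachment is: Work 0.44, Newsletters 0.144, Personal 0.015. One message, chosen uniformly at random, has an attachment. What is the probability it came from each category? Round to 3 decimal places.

By Bayes' rule, posterior ∝ prior × likelihood:
  Work: 0.53 × 0.44 = 0.2332
  Newsletters: 0.23 × 0.144 = 0.03312
  Personal: 0.24 × 0.015 = 0.0036
Normalizing constant = 0.26992.
P(Work | attachment) = 0.2332/0.26992 ≈ 0.864
P(Newsletters | attachment) = 0.03312/0.26992 ≈ 0.123
P(Personal | attachment) = 0.0036/0.26992 ≈ 0.013
(Check: 0.864+0.123+0.013 = 1.000.)

Work 0.864, Newsletters 0.123, Personal 0.013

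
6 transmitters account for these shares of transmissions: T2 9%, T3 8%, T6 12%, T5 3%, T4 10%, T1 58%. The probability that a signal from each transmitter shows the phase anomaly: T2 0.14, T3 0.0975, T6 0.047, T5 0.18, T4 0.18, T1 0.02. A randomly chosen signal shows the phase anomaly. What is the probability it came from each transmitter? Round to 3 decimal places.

By Bayes' rule, posterior ∝ prior × likelihood:
  T2: 0.09 × 0.14 = 0.0126
  T3: 0.08 × 0.0975 = 0.0078
  T6: 0.12 × 0.047 = 0.00564
  T5: 0.03 × 0.18 = 0.0054
  T4: 0.1 × 0.18 = 0.018
  T1: 0.58 × 0.02 = 0.0116
Sum = 0.06104.
P(T2 | anomaly) = 0.0126/0.06104 ≈ 0.206
P(T3 | anomaly) = 0.0078/0.06104 ≈ 0.128
P(T6 | anomaly) = 0.00564/0.06104 ≈ 0.092
P(T5 | anomaly) = 0.0054/0.06104 ≈ 0.088
P(T4 | anomaly) = 0.018/0.06104 ≈ 0.295
P(T1 | anomaly) = 0.0116/0.06104 ≈ 0.190
(Check: 0.206+0.128+0.092+0.088+0.295+0.190 = 0.999.)

T2 0.206, T3 0.128, T6 0.092, T5 0.088, T4 0.295, T1 0.190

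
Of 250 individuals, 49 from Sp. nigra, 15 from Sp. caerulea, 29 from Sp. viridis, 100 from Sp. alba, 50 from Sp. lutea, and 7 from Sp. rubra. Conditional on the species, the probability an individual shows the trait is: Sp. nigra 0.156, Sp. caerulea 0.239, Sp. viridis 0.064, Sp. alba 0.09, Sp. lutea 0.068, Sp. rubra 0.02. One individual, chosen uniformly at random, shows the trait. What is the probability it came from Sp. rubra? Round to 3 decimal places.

0.005

Unnormalized posteriors (prior × likelihood):
  Sp. nigra: 0.196 × 0.156 = 0.030576
  Sp. caerulea: 0.06 × 0.239 = 0.01434
  Sp. viridis: 0.116 × 0.064 = 0.007424
  Sp. alba: 0.4 × 0.09 = 0.036
  Sp. lutea: 0.2 × 0.068 = 0.0136
  Sp. rubra: 0.028 × 0.02 = 0.00056
Sum = 0.1025.
P(Sp. rubra | evidence) = 0.00056 / 0.1025 ≈ 0.005.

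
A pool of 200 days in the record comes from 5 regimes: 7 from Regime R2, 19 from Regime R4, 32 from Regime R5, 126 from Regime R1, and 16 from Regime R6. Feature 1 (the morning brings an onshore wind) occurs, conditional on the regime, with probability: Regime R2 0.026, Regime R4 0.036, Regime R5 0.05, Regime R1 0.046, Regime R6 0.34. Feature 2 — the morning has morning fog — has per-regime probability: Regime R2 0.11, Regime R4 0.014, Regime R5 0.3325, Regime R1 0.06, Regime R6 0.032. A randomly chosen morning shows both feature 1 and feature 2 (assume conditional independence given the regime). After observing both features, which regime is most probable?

Prior × likelihood for each hypothesis:
  Regime R2: 0.035 × 0.026 × 0.11 = 0.0001001
  Regime R4: 0.095 × 0.036 × 0.014 = 0.00004788
  Regime R5: 0.16 × 0.05 × 0.3325 = 0.00266
  Regime R1: 0.63 × 0.046 × 0.06 = 0.0017388
  Regime R6: 0.08 × 0.34 × 0.032 = 0.0008704
Normalizing constant = 0.00541718.
Largest term belongs to Regime R5, so Regime R5 is most probable.

Regime R5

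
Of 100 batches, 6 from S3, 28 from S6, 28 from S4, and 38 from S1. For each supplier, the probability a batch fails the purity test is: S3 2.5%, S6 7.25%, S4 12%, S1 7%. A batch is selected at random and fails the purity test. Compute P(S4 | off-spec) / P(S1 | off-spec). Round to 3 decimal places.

1.263

Prior × likelihood for each hypothesis:
  S3: 0.06 × 0.025 = 0.0015
  S6: 0.28 × 0.0725 = 0.0203
  S4: 0.28 × 0.12 = 0.0336
  S1: 0.38 × 0.07 = 0.0266
Sum = 0.082.
The ratio is 0.0336 / 0.0266 (the normalizer cancels) = 1.263.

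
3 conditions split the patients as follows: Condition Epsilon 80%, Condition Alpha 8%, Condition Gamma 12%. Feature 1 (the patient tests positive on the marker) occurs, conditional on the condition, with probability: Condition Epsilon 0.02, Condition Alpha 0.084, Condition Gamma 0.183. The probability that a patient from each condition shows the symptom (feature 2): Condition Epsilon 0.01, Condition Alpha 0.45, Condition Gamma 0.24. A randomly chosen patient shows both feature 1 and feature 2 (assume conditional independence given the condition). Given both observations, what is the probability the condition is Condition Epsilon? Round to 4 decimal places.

By Bayes' rule, posterior ∝ prior × likelihood:
  Condition Epsilon: 0.8 × 0.02 × 0.01 = 0.00016
  Condition Alpha: 0.08 × 0.084 × 0.45 = 0.003024
  Condition Gamma: 0.12 × 0.183 × 0.24 = 0.0052704
Normalizing constant = 0.0084544.
P(Condition Epsilon | evidence) = 0.00016 / 0.0084544 ≈ 0.0189.

0.0189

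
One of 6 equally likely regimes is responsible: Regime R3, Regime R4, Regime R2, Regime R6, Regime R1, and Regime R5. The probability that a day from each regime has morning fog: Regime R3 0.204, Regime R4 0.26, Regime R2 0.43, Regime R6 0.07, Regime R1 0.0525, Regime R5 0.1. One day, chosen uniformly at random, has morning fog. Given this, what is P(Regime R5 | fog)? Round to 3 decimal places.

Since the prior is uniform, the posterior is proportional to the likelihood:
  Regime R3: 0.204
  Regime R4: 0.26
  Regime R2: 0.43
  Regime R6: 0.07
  Regime R1: 0.0525
  Regime R5: 0.1
Normalizing constant = 1.1165.
P(Regime R5 | evidence) = 0.1 / 1.1165 ≈ 0.090.

0.090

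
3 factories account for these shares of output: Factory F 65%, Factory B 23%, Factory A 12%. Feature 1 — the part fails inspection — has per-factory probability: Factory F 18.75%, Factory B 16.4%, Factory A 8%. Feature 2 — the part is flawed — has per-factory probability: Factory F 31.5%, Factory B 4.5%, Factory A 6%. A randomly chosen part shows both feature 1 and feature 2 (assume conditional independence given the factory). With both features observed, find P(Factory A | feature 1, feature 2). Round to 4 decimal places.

Unnormalized posteriors (prior × likelihood):
  Factory F: 0.65 × 0.1875 × 0.315 = 0.038390625
  Factory B: 0.23 × 0.164 × 0.045 = 0.0016974
  Factory A: 0.12 × 0.08 × 0.06 = 0.000576
Total = 0.040664025.
P(Factory A | evidence) = 0.000576 / 0.040664025 ≈ 0.0142.

0.0142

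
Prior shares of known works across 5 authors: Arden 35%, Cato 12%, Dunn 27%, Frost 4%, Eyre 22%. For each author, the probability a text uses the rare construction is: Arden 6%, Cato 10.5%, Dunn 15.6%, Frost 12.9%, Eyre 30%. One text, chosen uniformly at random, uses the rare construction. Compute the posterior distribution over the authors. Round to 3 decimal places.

Compute prior × likelihood for every hypothesis:
  Arden: 0.35 × 0.06 = 0.021
  Cato: 0.12 × 0.105 = 0.0126
  Dunn: 0.27 × 0.156 = 0.04212
  Frost: 0.04 × 0.129 = 0.00516
  Eyre: 0.22 × 0.3 = 0.066
Total = 0.14688.
P(Arden | rare-form) = 0.021/0.14688 ≈ 0.143
P(Cato | rare-form) = 0.0126/0.14688 ≈ 0.086
P(Dunn | rare-form) = 0.04212/0.14688 ≈ 0.287
P(Frost | rare-form) = 0.00516/0.14688 ≈ 0.035
P(Eyre | rare-form) = 0.066/0.14688 ≈ 0.449

Arden 0.143, Cato 0.086, Dunn 0.287, Frost 0.035, Eyre 0.449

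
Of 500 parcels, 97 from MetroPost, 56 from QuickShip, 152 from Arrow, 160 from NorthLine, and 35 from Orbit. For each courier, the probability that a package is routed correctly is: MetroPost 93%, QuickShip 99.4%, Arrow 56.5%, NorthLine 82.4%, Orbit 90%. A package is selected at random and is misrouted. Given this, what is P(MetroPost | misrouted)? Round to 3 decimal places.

0.065

Taking complements, P(misrouted | each) = MetroPost 0.07, QuickShip 0.006, Arrow 0.435, NorthLine 0.176, Orbit 0.1.
Prior × likelihood for each hypothesis:
  MetroPost: 0.194 × 0.07 = 0.01358
  QuickShip: 0.112 × 0.006 = 0.000672
  Arrow: 0.304 × 0.435 = 0.13224
  NorthLine: 0.32 × 0.176 = 0.05632
  Orbit: 0.07 × 0.1 = 0.007
Normalizing constant = 0.209812.
P(MetroPost | evidence) = 0.01358 / 0.209812 ≈ 0.065.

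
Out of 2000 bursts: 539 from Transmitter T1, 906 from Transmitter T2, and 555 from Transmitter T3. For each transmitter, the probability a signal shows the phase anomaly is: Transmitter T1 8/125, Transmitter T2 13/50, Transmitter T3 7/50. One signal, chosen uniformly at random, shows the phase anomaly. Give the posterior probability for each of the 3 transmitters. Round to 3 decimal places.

Compute prior × likelihood for every hypothesis:
  Transmitter T1: 0.2695 × 0.064 = 0.017248
  Transmitter T2: 0.453 × 0.26 = 0.11778
  Transmitter T3: 0.2775 × 0.14 = 0.03885
Normalizing constant = 0.173878.
P(Transmitter T1 | anomaly) = 0.017248/0.173878 ≈ 0.099
P(Transmitter T2 | anomaly) = 0.11778/0.173878 ≈ 0.677
P(Transmitter T3 | anomaly) = 0.03885/0.173878 ≈ 0.223

Transmitter T1 0.099, Transmitter T2 0.677, Transmitter T3 0.223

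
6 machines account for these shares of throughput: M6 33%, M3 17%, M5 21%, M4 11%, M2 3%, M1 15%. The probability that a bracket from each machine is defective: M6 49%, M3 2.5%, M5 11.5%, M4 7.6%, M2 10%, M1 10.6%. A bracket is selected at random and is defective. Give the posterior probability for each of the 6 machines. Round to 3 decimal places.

By Bayes' rule, posterior ∝ prior × likelihood:
  M6: 0.33 × 0.49 = 0.1617
  M3: 0.17 × 0.025 = 0.00425
  M5: 0.21 × 0.115 = 0.02415
  M4: 0.11 × 0.076 = 0.00836
  M2: 0.03 × 0.1 = 0.003
  M1: 0.15 × 0.106 = 0.0159
Normalizing constant = 0.21736.
P(M6 | defective) = 0.1617/0.21736 ≈ 0.744
P(M3 | defective) = 0.00425/0.21736 ≈ 0.020
P(M5 | defective) = 0.02415/0.21736 ≈ 0.111
P(M4 | defective) = 0.00836/0.21736 ≈ 0.038
P(M2 | defective) = 0.003/0.21736 ≈ 0.014
P(M1 | defective) = 0.0159/0.21736 ≈ 0.073
(Check: 0.744+0.020+0.111+0.038+0.014+0.073 = 1.000.)

M6 0.744, M3 0.020, M5 0.111, M4 0.038, M2 0.014, M1 0.073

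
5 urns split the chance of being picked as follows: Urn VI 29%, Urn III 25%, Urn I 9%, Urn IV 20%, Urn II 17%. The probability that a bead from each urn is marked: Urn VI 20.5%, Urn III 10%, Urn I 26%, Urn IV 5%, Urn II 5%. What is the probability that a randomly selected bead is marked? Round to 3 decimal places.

By Bayes' rule, posterior ∝ prior × likelihood:
  Urn VI: 0.29 × 0.205 = 0.05945
  Urn III: 0.25 × 0.1 = 0.025
  Urn I: 0.09 × 0.26 = 0.0234
  Urn IV: 0.2 × 0.05 = 0.01
  Urn II: 0.17 × 0.05 = 0.0085
P(marked) = 0.05945 + 0.025 + 0.0234 + 0.01 + 0.0085 = 0.12635 → 0.126.

0.126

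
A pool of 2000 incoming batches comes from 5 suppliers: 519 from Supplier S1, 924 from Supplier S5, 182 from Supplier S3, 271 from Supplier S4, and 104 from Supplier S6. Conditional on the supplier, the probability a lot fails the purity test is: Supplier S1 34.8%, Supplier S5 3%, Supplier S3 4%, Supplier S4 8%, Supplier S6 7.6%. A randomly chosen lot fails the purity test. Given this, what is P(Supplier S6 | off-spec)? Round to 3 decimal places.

Prior × likelihood for each hypothesis:
  Supplier S1: 0.2595 × 0.348 = 0.090306
  Supplier S5: 0.462 × 0.03 = 0.01386
  Supplier S3: 0.091 × 0.04 = 0.00364
  Supplier S4: 0.1355 × 0.08 = 0.01084
  Supplier S6: 0.052 × 0.076 = 0.003952
Normalizing constant = 0.122598.
P(Supplier S6 | evidence) = 0.003952 / 0.122598 ≈ 0.032.

0.032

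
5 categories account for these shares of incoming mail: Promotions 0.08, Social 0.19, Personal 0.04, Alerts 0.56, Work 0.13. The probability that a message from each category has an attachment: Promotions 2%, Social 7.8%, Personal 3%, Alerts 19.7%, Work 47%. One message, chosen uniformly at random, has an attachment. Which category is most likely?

Compute prior × likelihood for every hypothesis:
  Promotions: 0.08 × 0.02 = 0.0016
  Social: 0.19 × 0.078 = 0.01482
  Personal: 0.04 × 0.03 = 0.0012
  Alerts: 0.56 × 0.197 = 0.11032
  Work: 0.13 × 0.47 = 0.0611
Total = 0.18904.
Largest term belongs to Alerts, so Alerts is most probable.

Alerts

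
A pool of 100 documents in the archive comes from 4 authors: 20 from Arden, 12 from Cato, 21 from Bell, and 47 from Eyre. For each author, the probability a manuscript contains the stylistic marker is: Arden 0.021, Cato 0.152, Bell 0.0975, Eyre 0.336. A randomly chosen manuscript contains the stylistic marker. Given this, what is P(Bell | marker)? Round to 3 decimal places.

0.102

Prior × likelihood for each hypothesis:
  Arden: 0.2 × 0.021 = 0.0042
  Cato: 0.12 × 0.152 = 0.01824
  Bell: 0.21 × 0.0975 = 0.020475
  Eyre: 0.47 × 0.336 = 0.15792
Normalizing constant = 0.200835.
P(Bell | evidence) = 0.020475 / 0.200835 ≈ 0.102.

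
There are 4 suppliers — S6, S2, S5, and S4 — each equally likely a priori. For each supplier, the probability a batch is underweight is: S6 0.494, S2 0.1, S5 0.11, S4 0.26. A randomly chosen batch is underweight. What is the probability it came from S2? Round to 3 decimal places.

With a uniform prior (1/4 each), posterior ∝ likelihood:
  S6: 0.494
  S2: 0.1
  S5: 0.11
  S4: 0.26
Sum = 0.964.
P(S2 | evidence) = 0.1 / 0.964 ≈ 0.104.

0.104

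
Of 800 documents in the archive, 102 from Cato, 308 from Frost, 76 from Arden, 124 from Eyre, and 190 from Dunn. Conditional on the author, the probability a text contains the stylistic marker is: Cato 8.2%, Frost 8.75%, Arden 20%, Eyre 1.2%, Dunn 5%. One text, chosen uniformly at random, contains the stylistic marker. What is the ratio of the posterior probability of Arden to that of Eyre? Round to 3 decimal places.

Compute prior × likelihood for every hypothesis:
  Cato: 0.1275 × 0.082 = 0.010455
  Frost: 0.385 × 0.0875 = 0.0336875
  Arden: 0.095 × 0.2 = 0.019
  Eyre: 0.155 × 0.012 = 0.00186
  Dunn: 0.2375 × 0.05 = 0.011875
Sum = 0.0768775.
The ratio is 0.019 / 0.00186 (the normalizer cancels) = 10.215.

10.215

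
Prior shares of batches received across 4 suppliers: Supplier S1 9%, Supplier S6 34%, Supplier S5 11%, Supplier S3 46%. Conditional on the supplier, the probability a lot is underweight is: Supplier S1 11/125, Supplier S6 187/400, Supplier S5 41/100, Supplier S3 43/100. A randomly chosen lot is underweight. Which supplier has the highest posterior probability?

Compute prior × likelihood for every hypothesis:
  Supplier S1: 0.09 × 0.088 = 0.00792
  Supplier S6: 0.34 × 0.4675 = 0.15895
  Supplier S5: 0.11 × 0.41 = 0.0451
  Supplier S3: 0.46 × 0.43 = 0.1978
Total = 0.40977.
Largest term belongs to Supplier S3, so Supplier S3 is most probable.

Supplier S3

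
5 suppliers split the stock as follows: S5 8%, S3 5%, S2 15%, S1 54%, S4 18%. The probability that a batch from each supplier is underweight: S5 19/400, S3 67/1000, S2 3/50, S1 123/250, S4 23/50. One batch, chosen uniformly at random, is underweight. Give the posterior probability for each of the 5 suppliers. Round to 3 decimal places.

Compute prior × likelihood for every hypothesis:
  S5: 0.08 × 0.0475 = 0.0038
  S3: 0.05 × 0.067 = 0.00335
  S2: 0.15 × 0.06 = 0.009
  S1: 0.54 × 0.492 = 0.26568
  S4: 0.18 × 0.46 = 0.0828
Normalizing constant = 0.36463.
P(S5 | underweight) = 0.0038/0.36463 ≈ 0.010
P(S3 | underweight) = 0.00335/0.36463 ≈ 0.009
P(S2 | underweight) = 0.009/0.36463 ≈ 0.025
P(S1 | underweight) = 0.26568/0.36463 ≈ 0.729
P(S4 | underweight) = 0.0828/0.36463 ≈ 0.227
(Check: 0.010+0.009+0.025+0.729+0.227 = 1.000.)

S5 0.010, S3 0.009, S2 0.025, S1 0.729, S4 0.227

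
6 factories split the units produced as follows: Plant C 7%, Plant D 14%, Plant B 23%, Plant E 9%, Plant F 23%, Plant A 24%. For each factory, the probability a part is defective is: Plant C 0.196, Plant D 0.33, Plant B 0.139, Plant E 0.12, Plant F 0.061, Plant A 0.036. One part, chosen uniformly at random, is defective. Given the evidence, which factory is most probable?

Compute prior × likelihood for every hypothesis:
  Plant C: 0.07 × 0.196 = 0.01372
  Plant D: 0.14 × 0.33 = 0.0462
  Plant B: 0.23 × 0.139 = 0.03197
  Plant E: 0.09 × 0.12 = 0.0108
  Plant F: 0.23 × 0.061 = 0.01403
  Plant A: 0.24 × 0.036 = 0.00864
Normalizing constant = 0.12536.
Largest term belongs to Plant D, so Plant D is most probable.

Plant D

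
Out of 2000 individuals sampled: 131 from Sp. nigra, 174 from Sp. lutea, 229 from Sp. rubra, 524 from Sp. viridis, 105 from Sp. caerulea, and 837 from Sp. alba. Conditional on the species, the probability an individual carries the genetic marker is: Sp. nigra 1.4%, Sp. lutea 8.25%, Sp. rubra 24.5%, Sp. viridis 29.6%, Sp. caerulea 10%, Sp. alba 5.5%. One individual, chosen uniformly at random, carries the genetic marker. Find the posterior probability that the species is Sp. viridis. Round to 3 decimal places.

Unnormalized posteriors (prior × likelihood):
  Sp. nigra: 0.0655 × 0.014 = 0.000917
  Sp. lutea: 0.087 × 0.0825 = 0.0071775
  Sp. rubra: 0.1145 × 0.245 = 0.0280525
  Sp. viridis: 0.262 × 0.296 = 0.077552
  Sp. caerulea: 0.0525 × 0.1 = 0.00525
  Sp. alba: 0.4185 × 0.055 = 0.0230175
Normalizing constant = 0.1419665.
P(Sp. viridis | evidence) = 0.077552 / 0.1419665 ≈ 0.546.

0.546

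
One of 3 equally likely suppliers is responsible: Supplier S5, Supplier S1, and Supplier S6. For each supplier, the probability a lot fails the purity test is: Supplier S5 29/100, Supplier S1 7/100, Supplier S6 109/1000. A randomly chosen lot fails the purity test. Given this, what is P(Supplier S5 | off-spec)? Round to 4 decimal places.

With a uniform prior (1/3 each), posterior ∝ likelihood:
  Supplier S5: 0.29
  Supplier S1: 0.07
  Supplier S6: 0.109
Normalizing constant = 0.469.
P(Supplier S5 | evidence) = 0.29 / 0.469 ≈ 0.6183.

0.6183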